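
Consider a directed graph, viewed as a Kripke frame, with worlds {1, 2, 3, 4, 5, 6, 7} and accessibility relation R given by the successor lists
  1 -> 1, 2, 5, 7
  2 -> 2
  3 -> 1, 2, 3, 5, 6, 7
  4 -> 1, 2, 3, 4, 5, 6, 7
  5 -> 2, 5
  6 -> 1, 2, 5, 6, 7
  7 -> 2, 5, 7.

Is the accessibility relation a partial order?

Reflexive: yes — every world is R-related to itself.
Transitive: yes — every two-step R-path is closed by a direct edge.
Antisymmetric: yes — no distinct pair is related both ways.
So R is a partial order.

Yes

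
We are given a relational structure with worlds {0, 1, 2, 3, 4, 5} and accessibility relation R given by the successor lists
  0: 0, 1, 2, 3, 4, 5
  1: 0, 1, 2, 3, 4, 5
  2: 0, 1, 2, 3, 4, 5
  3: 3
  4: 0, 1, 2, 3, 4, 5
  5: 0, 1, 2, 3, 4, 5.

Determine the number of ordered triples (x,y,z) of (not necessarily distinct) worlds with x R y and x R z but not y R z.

25

Enumerating: (0,3,0), (0,3,1), (0,3,2), (0,3,4), (0,3,5), (1,3,0), (1,3,1), (1,3,2), (1,3,4), (1,3,5), (2,3,0), (2,3,1), … and 13 more.
Total: 25.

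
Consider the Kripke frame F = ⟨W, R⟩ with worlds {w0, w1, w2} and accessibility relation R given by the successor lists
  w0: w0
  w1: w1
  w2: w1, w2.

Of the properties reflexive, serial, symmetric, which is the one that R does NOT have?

Reflexive: yes — every world is R-related to itself.
Serial: yes — every world has a successor (e.g. w0 R w0).
Symmetric: no — w2 R w1 but not w1 R w2.
Only symmetric fails.

symmetric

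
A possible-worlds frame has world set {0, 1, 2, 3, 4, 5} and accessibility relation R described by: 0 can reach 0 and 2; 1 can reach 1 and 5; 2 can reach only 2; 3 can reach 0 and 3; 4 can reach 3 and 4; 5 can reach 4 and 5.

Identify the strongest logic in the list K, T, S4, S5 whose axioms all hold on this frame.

T

Reflexive (axiom T): yes — every world is R-related to itself.
Transitive (axiom 4): no — 1 R 5 and 5 R 4, but not 1 R 4.
Euclidean (axiom 5): no — 0 R 2 and 0 R 0, but not 2 R 0.
So F validates K, T; S4 would additionally require R to be transitive. The strongest is T.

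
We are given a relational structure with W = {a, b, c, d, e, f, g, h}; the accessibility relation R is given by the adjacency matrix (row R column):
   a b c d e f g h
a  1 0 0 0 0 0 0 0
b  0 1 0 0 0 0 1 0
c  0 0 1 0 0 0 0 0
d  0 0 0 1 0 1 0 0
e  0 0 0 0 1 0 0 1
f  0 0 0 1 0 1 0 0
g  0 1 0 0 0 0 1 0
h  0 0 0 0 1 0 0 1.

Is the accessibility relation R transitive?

Transitive: yes — every two-step R-path is closed by a direct edge.

Yes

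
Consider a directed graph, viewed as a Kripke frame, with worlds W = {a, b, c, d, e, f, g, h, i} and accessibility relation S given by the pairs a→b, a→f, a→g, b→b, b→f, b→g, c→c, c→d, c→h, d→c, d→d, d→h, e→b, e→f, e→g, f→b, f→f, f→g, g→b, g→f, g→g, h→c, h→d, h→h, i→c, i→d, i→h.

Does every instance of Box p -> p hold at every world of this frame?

No

The schema T characterises exactly the reflexive frames.
Reflexive: no — a is not related to itself.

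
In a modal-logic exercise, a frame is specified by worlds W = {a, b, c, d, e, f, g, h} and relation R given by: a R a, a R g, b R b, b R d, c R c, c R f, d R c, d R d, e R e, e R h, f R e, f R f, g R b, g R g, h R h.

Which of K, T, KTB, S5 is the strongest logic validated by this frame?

T

Reflexive (axiom T): yes — every world is R-related to itself.
Symmetric (axiom B): no — a R g but not g R a.
Euclidean (axiom 5): no — a R g and a R a, but not g R a.
So F validates K, T; KTB would additionally require R to be symmetric. The strongest is T.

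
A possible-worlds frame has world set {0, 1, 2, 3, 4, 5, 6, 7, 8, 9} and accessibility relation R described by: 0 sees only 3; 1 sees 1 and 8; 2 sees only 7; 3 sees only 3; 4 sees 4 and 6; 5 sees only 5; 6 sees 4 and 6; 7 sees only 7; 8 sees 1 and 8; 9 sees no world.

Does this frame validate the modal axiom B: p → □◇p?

No

The schema B characterises exactly the symmetric frames.
Symmetric: no — 0 R 3 but not 3 R 0.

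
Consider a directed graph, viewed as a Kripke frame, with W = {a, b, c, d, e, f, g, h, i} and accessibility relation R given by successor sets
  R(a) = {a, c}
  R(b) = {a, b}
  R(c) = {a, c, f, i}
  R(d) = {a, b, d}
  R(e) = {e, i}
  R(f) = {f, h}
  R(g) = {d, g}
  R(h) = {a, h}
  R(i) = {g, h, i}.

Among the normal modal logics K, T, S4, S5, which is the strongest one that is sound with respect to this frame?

T

Reflexive (axiom T): yes — every world is R-related to itself.
Transitive (axiom 4): no — a R c and c R f, but not a R f.
Euclidean (axiom 5): no — c R a and c R f, but not a R f.
So F validates K, T; S4 would additionally require R to be transitive. The strongest is T.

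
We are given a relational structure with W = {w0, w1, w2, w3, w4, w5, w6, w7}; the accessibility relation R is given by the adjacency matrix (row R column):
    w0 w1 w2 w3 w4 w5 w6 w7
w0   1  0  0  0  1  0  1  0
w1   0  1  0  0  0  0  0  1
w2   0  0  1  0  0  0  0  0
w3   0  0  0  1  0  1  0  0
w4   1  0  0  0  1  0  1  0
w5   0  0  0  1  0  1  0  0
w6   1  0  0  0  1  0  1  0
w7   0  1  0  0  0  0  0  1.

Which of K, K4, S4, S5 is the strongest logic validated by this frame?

Transitive (axiom 4): yes — every two-step R-path is closed by a direct edge.
Reflexive (axiom T): yes — every world is R-related to itself.
Euclidean (axiom 5): yes — any two successors of a common world are R-related.
So F validates K, K4, S4, S5. The strongest is S5.

S5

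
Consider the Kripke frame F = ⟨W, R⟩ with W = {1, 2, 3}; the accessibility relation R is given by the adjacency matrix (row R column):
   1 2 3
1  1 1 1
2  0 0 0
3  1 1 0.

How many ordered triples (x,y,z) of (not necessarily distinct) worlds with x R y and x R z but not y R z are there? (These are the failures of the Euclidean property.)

Enumerating: (1,2,1), (1,2,2), (1,2,3), (1,3,3), (3,2,1), (3,2,2).

6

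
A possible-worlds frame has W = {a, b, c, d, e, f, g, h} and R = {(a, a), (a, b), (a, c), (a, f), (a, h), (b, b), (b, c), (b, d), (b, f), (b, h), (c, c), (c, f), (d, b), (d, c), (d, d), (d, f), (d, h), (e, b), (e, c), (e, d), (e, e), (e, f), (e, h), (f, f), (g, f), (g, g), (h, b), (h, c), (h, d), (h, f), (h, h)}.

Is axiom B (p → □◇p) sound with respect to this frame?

No

Axiom B corresponds to the accessibility relation being symmetric.
Symmetric: no — a R b but not b R a.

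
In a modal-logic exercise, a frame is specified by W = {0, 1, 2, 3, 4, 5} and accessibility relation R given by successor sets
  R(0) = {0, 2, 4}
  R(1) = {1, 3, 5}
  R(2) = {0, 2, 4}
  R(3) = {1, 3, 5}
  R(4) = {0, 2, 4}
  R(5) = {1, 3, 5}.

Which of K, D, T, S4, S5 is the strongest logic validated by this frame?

Serial (axiom D): yes — every world has a successor (e.g. 0 R 0).
Reflexive (axiom T): yes — every world is R-related to itself.
Transitive (axiom 4): yes — every two-step R-path is closed by a direct edge.
Euclidean (axiom 5): yes — any two successors of a common world are R-related.
So F validates K, D, T, S4, S5. The strongest is S5.

S5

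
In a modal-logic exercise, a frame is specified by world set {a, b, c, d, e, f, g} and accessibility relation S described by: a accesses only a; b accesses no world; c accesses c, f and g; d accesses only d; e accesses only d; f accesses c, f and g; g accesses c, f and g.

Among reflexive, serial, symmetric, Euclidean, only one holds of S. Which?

Reflexive: no — b is not related to itself.
Serial: no — b has no S-successor.
Symmetric: no — e S d but not d S e.
Euclidean: yes — any two successors of a common world are S-related.
Only Euclidean holds.

Euclidean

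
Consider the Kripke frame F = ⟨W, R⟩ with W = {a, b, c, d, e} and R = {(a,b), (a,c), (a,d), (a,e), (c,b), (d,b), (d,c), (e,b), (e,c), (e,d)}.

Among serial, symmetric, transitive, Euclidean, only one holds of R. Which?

Serial: no — b has no R-successor.
Symmetric: no — a R b but not b R a.
Transitive: yes — every two-step R-path is closed by a direct edge.
Euclidean: no — a R b and a R c, but not b R c.
Only transitive holds.

transitive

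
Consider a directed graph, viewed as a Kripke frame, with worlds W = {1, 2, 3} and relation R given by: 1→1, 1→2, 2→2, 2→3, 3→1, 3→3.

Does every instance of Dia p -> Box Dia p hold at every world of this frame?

No

The schema 5 characterises exactly the Euclidean frames.
Euclidean: no — 1 R 2 and 1 R 1, but not 2 R 1.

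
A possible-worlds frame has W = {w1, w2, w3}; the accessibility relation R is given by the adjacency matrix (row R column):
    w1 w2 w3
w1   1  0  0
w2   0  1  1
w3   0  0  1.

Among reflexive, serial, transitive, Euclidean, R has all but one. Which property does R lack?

Euclidean

Reflexive: yes — every world is R-related to itself.
Serial: yes — every world has a successor (e.g. w1 R w1).
Transitive: yes — every two-step R-path is closed by a direct edge.
Euclidean: no — w2 R w3 and w2 R w2, but not w3 R w2.
Only Euclidean fails.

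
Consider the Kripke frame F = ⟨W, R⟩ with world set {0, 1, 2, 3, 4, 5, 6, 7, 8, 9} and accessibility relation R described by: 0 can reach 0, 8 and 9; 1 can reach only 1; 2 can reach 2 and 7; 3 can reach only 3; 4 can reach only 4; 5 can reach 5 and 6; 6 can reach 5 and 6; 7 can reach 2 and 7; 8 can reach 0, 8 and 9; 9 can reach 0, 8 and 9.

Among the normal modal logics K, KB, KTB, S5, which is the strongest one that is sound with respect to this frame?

S5

Symmetric (axiom B): yes — every pair in R has its reverse in R.
Reflexive (axiom T): yes — every world is R-related to itself.
Euclidean (axiom 5): yes — any two successors of a common world are R-related.
So F validates K, KB, KTB, S5. The strongest is S5.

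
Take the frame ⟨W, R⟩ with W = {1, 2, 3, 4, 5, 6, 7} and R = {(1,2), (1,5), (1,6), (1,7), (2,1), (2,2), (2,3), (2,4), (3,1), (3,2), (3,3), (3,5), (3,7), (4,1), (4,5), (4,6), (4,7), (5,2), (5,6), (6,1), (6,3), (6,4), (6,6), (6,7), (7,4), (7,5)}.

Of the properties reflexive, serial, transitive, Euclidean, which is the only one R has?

Reflexive: no — 1 is not related to itself.
Serial: yes — every world has a successor (e.g. 1 R 2).
Transitive: no — 1 R 2 and 2 R 3, but not 1 R 3.
Euclidean: no — 1 R 2 and 1 R 5, but not 2 R 5.
Only serial holds.

serial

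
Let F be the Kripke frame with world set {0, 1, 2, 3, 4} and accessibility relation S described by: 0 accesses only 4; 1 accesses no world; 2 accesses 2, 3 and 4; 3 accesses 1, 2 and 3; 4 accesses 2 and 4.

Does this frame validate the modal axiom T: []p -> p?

No

Axiom T corresponds to the accessibility relation being reflexive.
Reflexive: no — 0 is not related to itself.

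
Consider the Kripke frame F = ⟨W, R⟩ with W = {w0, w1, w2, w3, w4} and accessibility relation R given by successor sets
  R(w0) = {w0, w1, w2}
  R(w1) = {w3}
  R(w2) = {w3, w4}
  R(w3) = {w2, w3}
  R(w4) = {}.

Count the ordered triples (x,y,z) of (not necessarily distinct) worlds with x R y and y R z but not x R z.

6

Enumerating: (w0,w1,w3), (w0,w2,w3), (w0,w2,w4), (w1,w3,w2), (w2,w3,w2), (w3,w2,w4).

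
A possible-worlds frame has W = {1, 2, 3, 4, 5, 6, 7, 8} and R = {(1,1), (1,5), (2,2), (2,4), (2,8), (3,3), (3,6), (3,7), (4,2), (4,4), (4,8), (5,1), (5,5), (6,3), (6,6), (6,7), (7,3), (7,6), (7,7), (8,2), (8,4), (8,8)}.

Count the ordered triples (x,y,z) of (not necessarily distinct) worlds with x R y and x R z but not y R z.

R is Euclidean; there are no such tuples.

0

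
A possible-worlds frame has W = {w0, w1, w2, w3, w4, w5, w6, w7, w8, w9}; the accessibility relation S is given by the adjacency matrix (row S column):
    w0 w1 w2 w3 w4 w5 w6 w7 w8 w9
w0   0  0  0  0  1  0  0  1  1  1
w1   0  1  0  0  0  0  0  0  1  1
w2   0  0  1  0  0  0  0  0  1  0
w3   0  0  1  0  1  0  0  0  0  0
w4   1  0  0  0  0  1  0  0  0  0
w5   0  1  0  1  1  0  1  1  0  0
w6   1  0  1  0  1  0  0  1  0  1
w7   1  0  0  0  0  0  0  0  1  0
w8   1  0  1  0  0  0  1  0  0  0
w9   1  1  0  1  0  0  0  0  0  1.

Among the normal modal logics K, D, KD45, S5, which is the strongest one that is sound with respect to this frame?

Serial (axiom D): yes — every world has a successor (e.g. w0 S w4).
Euclidean (axiom 5): no — w0 S w4 and w0 S w7, but not w4 S w7.
Transitive (axiom 4): no — w0 S w4 and w4 S w5, but not w0 S w5.
Reflexive (axiom T): no — w0 is not related to itself.
So F validates K, D; KD45 would additionally require S to be Euclidean and transitive. The strongest is D.

D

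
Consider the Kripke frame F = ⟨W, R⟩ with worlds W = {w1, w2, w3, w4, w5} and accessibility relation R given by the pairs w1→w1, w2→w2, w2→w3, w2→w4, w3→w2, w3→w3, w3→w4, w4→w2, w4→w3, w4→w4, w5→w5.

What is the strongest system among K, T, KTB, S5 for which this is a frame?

Reflexive (axiom T): yes — every world is R-related to itself.
Symmetric (axiom B): yes — every pair in R has its reverse in R.
Euclidean (axiom 5): yes — any two successors of a common world are R-related.
So F validates K, T, KTB, S5. The strongest is S5.

S5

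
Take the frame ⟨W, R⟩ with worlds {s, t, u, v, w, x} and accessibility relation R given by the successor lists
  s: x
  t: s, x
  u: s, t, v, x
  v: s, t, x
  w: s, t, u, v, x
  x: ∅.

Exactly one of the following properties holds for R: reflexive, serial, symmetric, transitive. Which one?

transitive

Reflexive: no — s is not related to itself.
Serial: no — x has no R-successor.
Symmetric: no — s R x but not x R s.
Transitive: yes — every two-step R-path is closed by a direct edge.
Only transitive holds.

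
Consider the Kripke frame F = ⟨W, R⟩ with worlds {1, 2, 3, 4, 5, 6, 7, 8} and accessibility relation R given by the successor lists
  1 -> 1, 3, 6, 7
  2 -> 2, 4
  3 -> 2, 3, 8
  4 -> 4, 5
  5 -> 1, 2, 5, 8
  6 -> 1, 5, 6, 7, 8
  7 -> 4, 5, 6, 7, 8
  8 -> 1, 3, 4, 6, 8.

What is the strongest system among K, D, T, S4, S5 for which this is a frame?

T

Serial (axiom D): yes — every world has a successor (e.g. 1 R 1).
Reflexive (axiom T): yes — every world is R-related to itself.
Transitive (axiom 4): no — 1 R 3 and 3 R 2, but not 1 R 2.
Euclidean (axiom 5): no — 1 R 3 and 1 R 6, but not 3 R 6.
So F validates K, D, T; S4 would additionally require R to be transitive. The strongest is T.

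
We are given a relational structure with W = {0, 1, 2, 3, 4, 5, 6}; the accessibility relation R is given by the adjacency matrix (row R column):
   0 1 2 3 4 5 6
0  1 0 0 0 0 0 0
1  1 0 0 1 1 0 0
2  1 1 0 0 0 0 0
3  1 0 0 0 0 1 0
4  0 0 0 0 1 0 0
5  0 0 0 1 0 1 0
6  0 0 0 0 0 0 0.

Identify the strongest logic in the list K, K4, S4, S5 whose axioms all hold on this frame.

Transitive (axiom 4): no — 1 R 3 and 3 R 5, but not 1 R 5.
Reflexive (axiom T): no — 1 is not related to itself.
Euclidean (axiom 5): no — 1 R 0 and 1 R 3, but not 0 R 3.
So F validates K; K4 would additionally require R to be transitive. The strongest is K.

K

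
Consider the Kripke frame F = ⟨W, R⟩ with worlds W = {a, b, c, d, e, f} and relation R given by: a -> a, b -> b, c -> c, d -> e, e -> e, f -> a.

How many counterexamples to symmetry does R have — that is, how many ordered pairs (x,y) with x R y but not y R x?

Enumerating: (d,e), (f,a).

2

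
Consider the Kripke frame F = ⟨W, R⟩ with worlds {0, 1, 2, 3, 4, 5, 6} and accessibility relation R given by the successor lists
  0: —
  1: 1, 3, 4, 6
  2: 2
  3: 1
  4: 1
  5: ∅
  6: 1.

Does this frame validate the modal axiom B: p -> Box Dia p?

Axiom B corresponds to the accessibility relation being symmetric.
Symmetric: yes — every pair in R has its reverse in R.

Yes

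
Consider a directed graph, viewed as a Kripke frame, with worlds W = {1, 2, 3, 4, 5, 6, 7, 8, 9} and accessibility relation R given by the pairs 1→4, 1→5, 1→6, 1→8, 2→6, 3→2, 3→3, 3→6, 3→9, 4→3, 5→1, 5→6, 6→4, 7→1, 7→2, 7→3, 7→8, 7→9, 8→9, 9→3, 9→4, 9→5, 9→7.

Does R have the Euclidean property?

No

Euclidean: no — 1 R 4 and 1 R 5, but not 4 R 5.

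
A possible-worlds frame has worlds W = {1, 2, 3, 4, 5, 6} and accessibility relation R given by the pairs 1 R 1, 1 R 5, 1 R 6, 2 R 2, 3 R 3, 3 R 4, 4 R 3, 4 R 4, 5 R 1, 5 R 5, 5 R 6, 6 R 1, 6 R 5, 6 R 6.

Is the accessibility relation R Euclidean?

Euclidean: yes — any two successors of a common world are R-related.

Yes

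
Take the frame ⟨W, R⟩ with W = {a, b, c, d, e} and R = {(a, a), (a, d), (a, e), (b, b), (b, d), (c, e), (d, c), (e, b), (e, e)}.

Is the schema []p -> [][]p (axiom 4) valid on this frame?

The schema 4 characterises exactly the transitive frames.
Transitive: no — a R d and d R c, but not a R c.

No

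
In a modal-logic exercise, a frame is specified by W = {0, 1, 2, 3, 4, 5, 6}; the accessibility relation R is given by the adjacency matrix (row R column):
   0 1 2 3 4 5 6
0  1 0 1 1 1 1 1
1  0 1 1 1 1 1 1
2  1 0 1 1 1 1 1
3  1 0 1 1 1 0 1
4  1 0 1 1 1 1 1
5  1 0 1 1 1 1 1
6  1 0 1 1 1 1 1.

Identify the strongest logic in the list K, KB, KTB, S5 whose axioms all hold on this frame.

Symmetric (axiom B): no — 1 R 2 but not 2 R 1.
Reflexive (axiom T): yes — every world is R-related to itself.
Euclidean (axiom 5): no — 0 R 3 and 0 R 5, but not 3 R 5.
So F validates K; KB would additionally require R to be symmetric. The strongest is K.

K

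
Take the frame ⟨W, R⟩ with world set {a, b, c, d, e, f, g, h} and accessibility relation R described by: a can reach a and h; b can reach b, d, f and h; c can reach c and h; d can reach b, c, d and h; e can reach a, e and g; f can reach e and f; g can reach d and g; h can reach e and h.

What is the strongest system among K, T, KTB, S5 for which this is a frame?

Reflexive (axiom T): yes — every world is R-related to itself.
Symmetric (axiom B): no — a R h but not h R a.
Euclidean (axiom 5): no — b R d and b R f, but not d R f.
So F validates K, T; KTB would additionally require R to be symmetric. The strongest is T.

T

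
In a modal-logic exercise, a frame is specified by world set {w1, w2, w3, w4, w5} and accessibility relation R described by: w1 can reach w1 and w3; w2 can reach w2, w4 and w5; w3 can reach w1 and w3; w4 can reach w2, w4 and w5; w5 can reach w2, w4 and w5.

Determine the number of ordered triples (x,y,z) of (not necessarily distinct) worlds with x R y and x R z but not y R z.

0

R is Euclidean; there are no such tuples.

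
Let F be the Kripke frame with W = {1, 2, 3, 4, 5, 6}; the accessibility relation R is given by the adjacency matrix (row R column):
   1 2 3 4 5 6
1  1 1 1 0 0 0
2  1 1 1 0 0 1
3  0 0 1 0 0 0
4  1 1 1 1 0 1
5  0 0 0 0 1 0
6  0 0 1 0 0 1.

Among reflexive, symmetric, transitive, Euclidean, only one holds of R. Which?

reflexive

Reflexive: yes — every world is R-related to itself.
Symmetric: no — 1 R 3 but not 3 R 1.
Transitive: no — 1 R 2 and 2 R 6, but not 1 R 6.
Euclidean: no — 1 R 3 and 1 R 2, but not 3 R 2.
Only reflexive holds.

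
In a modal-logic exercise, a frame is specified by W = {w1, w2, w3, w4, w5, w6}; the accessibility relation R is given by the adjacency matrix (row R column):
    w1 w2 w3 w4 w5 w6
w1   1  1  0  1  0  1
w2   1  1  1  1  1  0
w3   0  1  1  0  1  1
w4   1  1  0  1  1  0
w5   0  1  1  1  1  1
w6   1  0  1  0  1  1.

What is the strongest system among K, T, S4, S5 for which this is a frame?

Reflexive (axiom T): yes — every world is R-related to itself.
Transitive (axiom 4): no — w1 R w2 and w2 R w3, but not w1 R w3.
Euclidean (axiom 5): no — w1 R w2 and w1 R w6, but not w2 R w6.
So F validates K, T; S4 would additionally require R to be transitive. The strongest is T.

T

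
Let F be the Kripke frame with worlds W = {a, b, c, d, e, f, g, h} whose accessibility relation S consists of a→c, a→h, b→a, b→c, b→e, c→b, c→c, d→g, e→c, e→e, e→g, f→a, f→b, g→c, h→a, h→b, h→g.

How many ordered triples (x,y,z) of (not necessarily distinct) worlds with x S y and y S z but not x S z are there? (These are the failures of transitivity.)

21

Enumerating: (a,c,b), (a,h,a), (a,h,b), (a,h,g), (b,a,h), (b,c,b), (b,e,g), (c,b,a), (c,b,e), (d,g,c), (e,c,b), (f,a,c), … and 9 more.
Total: 21.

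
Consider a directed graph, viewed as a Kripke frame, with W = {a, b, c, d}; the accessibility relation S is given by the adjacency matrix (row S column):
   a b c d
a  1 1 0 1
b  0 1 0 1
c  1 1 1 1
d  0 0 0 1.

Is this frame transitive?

Transitive: yes — every two-step S-path is closed by a direct edge.

Yes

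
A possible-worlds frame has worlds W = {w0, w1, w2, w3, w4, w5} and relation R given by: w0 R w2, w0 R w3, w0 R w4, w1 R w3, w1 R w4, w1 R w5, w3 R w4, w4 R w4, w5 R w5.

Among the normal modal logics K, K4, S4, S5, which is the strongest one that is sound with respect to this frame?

Transitive (axiom 4): yes — every two-step R-path is closed by a direct edge.
Reflexive (axiom T): no — w0 is not related to itself.
Euclidean (axiom 5): no — w0 R w2 and w0 R w3, but not w2 R w3.
So F validates K, K4; S4 would additionally require R to be reflexive. The strongest is K4.

K4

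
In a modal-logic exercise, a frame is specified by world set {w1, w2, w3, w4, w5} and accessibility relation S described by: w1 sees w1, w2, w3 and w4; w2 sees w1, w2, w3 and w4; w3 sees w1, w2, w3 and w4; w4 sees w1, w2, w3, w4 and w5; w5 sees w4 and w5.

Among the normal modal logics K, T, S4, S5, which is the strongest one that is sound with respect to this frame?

T

Reflexive (axiom T): yes — every world is S-related to itself.
Transitive (axiom 4): no — w1 S w4 and w4 S w5, but not w1 S w5.
Euclidean (axiom 5): no — w4 S w1 and w4 S w5, but not w1 S w5.
So F validates K, T; S4 would additionally require S to be transitive. The strongest is T.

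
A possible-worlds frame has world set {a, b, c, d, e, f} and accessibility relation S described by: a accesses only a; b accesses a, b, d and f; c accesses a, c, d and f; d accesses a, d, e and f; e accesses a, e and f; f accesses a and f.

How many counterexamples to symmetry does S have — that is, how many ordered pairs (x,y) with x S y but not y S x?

Enumerating: (b,a), (b,d), (b,f), (c,a), (c,d), (c,f), (d,a), (d,e), (d,f), (e,a), (e,f), (f,a).

12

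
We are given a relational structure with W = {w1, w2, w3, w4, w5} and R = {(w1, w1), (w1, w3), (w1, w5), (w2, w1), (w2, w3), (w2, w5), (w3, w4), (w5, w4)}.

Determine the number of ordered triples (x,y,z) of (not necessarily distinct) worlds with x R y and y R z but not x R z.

4

Enumerating: (w1,w3,w4), (w1,w5,w4), (w2,w3,w4), (w2,w5,w4).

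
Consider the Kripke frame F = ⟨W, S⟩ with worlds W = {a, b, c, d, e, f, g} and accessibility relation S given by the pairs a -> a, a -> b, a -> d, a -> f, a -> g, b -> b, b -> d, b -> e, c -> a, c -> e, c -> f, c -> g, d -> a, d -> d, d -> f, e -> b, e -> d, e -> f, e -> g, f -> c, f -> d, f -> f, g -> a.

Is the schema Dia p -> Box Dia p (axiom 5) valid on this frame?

The schema 5 characterises exactly the Euclidean frames.
Euclidean: no — a S b and a S f, but not b S f.

No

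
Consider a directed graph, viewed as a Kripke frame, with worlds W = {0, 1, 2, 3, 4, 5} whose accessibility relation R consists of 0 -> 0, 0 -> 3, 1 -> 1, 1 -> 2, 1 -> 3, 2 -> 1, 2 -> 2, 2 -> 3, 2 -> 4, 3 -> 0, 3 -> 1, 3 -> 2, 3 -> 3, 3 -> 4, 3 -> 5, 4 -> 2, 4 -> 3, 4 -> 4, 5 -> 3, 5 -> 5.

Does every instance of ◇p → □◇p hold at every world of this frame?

No

By correspondence theory, 5 is valid on a frame iff R is Euclidean.
Euclidean: no — 2 R 1 and 2 R 4, but not 1 R 4.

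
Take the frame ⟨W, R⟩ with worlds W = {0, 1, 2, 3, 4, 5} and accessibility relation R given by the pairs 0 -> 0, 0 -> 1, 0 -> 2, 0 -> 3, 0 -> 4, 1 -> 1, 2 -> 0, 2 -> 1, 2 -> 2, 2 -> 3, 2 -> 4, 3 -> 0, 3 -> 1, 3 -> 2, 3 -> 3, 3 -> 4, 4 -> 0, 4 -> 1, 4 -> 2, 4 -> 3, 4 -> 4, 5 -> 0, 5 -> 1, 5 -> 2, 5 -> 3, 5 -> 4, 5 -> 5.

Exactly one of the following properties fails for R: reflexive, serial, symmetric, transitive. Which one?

symmetric

Reflexive: yes — every world is R-related to itself.
Serial: yes — every world has a successor (e.g. 0 R 0).
Symmetric: no — 0 R 1 but not 1 R 0.
Transitive: yes — every two-step R-path is closed by a direct edge.
Only symmetric fails.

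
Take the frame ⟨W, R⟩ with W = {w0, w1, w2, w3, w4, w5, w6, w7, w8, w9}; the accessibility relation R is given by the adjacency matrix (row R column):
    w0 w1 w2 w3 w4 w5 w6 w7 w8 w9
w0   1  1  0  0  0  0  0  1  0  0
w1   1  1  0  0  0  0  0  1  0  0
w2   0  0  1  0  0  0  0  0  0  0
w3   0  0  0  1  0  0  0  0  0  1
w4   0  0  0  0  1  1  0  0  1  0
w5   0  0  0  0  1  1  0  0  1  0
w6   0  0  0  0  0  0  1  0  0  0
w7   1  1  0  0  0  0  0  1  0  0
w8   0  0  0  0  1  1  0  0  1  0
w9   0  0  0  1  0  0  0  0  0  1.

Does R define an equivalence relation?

Reflexive: yes — every world is R-related to itself.
Symmetric: yes — every pair in R has its reverse in R.
Transitive: yes — every two-step R-path is closed by a direct edge.
So R is an equivalence relation.

Yes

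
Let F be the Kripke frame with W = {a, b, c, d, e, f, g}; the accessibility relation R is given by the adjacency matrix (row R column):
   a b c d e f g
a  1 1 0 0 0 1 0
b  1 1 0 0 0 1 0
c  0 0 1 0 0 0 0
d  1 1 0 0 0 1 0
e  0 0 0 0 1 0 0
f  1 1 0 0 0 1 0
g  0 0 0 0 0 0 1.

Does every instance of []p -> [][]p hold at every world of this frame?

Yes

By correspondence theory, 4 is valid on a frame iff R is transitive.
Transitive: yes — every two-step R-path is closed by a direct edge.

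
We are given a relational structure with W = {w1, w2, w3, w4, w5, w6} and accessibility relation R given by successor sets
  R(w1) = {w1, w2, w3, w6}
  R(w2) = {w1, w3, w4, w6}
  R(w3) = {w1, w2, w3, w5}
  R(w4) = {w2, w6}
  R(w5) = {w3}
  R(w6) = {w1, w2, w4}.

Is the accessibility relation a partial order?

Reflexive: no — w2 is not related to itself.
Transitive: no — w1 R w2 and w2 R w4, but not w1 R w4.
Antisymmetric: no — w1 R w2 and w2 R w1 with w1 ≠ w2.
So R is not a partial order.

No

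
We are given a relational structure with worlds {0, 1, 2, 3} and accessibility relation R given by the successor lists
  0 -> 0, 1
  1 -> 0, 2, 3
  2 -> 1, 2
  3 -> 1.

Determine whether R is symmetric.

Symmetric: yes — every pair in R has its reverse in R.

Yes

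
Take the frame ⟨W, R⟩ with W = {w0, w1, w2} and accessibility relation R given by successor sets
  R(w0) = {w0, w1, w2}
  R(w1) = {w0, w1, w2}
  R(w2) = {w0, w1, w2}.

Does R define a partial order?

Reflexive: yes — every world is R-related to itself.
Transitive: yes — every two-step R-path is closed by a direct edge.
Antisymmetric: no — w0 R w1 and w1 R w0 with w0 ≠ w1.
So R is not a partial order.

No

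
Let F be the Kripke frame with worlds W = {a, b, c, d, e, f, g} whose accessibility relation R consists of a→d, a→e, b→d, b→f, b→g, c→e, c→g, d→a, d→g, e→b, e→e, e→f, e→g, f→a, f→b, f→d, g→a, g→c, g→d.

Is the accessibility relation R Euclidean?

Euclidean: no — a R d and a R e, but not d R e.

No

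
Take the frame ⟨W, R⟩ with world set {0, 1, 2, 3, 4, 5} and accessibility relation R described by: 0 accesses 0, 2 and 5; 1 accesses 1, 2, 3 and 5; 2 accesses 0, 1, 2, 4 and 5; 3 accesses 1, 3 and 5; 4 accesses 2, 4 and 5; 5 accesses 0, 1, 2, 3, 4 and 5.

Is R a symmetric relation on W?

Yes

Symmetric: yes — every pair in R has its reverse in R.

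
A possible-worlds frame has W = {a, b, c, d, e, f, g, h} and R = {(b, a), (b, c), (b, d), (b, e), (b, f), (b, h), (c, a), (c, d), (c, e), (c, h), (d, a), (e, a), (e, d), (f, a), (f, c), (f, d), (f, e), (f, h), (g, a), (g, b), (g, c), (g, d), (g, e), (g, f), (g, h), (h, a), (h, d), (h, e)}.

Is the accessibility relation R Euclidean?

No

Euclidean: no — b R a and b R c, but not a R c.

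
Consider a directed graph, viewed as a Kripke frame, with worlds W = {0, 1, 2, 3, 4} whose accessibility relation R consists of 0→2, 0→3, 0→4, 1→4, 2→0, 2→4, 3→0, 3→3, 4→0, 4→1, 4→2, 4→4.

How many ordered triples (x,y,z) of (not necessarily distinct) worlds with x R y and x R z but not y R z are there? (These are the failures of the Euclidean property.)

Enumerating: (0,2,2), (0,2,3), (0,3,2), (0,3,4), (0,4,3), (2,0,0), (3,0,0), (4,0,0), (4,0,1), (4,1,0), (4,1,1), (4,1,2), (4,2,1), (4,2,2).

14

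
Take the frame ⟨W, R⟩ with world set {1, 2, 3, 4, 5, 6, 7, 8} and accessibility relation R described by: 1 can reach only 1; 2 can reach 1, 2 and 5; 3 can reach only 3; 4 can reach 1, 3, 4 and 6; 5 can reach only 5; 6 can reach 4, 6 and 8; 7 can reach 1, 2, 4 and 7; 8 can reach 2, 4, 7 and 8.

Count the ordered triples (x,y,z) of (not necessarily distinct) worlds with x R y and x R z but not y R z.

Enumerating: (2,1,2), (2,1,5), (2,5,1), (2,5,2), (4,1,3), (4,1,4), (4,1,6), (4,3,1), (4,3,4), (4,3,6), (4,6,1), (4,6,3), … and 16 more.
Total: 28.

28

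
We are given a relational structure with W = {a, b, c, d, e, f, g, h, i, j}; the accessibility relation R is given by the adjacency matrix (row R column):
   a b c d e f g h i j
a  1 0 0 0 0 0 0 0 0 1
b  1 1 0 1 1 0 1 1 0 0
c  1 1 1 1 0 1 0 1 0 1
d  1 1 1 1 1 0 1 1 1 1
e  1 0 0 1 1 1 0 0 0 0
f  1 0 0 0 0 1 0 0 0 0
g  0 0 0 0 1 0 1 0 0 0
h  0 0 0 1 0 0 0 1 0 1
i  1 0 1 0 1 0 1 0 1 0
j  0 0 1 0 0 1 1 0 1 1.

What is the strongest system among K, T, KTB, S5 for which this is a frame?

Reflexive (axiom T): yes — every world is R-related to itself.
Symmetric (axiom B): no — a R j but not j R a.
Euclidean (axiom 5): no — b R a and b R d, but not a R d.
So F validates K, T; KTB would additionally require R to be symmetric. The strongest is T.

T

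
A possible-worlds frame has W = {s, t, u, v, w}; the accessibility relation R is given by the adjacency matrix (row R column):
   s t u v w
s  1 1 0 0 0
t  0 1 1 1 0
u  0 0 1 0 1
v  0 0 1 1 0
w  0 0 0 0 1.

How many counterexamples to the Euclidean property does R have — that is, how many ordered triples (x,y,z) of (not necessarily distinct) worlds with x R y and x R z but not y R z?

6

Enumerating: (s,t,s), (t,u,t), (t,u,v), (t,v,t), (u,w,u), (v,u,v).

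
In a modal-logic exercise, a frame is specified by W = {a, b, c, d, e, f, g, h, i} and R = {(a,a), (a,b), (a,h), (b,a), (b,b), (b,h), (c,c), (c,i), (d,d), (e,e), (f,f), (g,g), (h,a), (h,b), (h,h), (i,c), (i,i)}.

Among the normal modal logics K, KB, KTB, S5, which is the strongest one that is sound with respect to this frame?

Symmetric (axiom B): yes — every pair in R has its reverse in R.
Reflexive (axiom T): yes — every world is R-related to itself.
Euclidean (axiom 5): yes — any two successors of a common world are R-related.
So F validates K, KB, KTB, S5. The strongest is S5.

S5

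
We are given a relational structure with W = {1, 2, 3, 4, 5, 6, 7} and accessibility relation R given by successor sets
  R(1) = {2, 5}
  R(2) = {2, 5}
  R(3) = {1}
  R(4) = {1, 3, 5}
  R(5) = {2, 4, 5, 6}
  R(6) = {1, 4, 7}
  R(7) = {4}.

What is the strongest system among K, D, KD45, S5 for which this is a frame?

D

Serial (axiom D): yes — every world has a successor (e.g. 1 R 2).
Euclidean (axiom 5): no — 4 R 1 and 4 R 3, but not 1 R 3.
Transitive (axiom 4): no — 1 R 5 and 5 R 4, but not 1 R 4.
Reflexive (axiom T): no — 1 is not related to itself.
So F validates K, D; KD45 would additionally require R to be Euclidean and transitive. The strongest is D.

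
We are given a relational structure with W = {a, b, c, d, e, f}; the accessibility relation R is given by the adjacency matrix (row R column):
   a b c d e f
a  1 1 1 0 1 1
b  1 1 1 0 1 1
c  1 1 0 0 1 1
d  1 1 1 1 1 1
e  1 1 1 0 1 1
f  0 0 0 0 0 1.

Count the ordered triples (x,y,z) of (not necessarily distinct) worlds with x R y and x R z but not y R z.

Enumerating: (a,c,c), (a,f,a), (a,f,b), (a,f,c), (a,f,e), (b,c,c), (b,f,a), (b,f,b), (b,f,c), (b,f,e), (c,f,a), (c,f,b), … and 16 more.
Total: 28.

28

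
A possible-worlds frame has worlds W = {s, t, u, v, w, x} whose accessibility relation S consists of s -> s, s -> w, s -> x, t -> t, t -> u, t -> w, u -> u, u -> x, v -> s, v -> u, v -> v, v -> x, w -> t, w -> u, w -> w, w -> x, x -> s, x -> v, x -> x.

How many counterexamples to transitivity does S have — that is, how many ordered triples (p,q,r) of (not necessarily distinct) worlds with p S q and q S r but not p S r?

Enumerating: (s,w,t), (s,w,u), (s,x,v), (t,u,x), (t,w,x), (u,x,s), (u,x,v), (v,s,w), (w,x,s), (w,x,v), (x,s,w), (x,v,u).

12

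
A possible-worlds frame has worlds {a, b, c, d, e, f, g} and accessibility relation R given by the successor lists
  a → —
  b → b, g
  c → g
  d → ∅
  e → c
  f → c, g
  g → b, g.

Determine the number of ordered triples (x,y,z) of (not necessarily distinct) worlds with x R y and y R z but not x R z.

Enumerating: (c,g,b), (e,c,g), (f,g,b).

3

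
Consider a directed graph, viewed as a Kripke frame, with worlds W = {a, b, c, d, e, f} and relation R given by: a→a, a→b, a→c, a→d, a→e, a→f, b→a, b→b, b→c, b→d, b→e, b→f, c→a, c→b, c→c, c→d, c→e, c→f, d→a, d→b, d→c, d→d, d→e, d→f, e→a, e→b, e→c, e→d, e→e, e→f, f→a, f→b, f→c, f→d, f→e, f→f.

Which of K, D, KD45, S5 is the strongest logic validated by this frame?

Serial (axiom D): yes — every world has a successor (e.g. a R a).
Euclidean (axiom 5): yes — any two successors of a common world are R-related.
Transitive (axiom 4): yes — every two-step R-path is closed by a direct edge.
Reflexive (axiom T): yes — every world is R-related to itself.
So F validates K, D, KD45, S5. The strongest is S5.

S5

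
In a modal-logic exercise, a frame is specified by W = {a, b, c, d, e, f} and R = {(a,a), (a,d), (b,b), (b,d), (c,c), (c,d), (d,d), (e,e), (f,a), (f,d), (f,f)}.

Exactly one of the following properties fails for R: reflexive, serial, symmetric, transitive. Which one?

Reflexive: yes — every world is R-related to itself.
Serial: yes — every world has a successor (e.g. a R a).
Symmetric: no — a R d but not d R a.
Transitive: yes — every two-step R-path is closed by a direct edge.
Only symmetric fails.

symmetric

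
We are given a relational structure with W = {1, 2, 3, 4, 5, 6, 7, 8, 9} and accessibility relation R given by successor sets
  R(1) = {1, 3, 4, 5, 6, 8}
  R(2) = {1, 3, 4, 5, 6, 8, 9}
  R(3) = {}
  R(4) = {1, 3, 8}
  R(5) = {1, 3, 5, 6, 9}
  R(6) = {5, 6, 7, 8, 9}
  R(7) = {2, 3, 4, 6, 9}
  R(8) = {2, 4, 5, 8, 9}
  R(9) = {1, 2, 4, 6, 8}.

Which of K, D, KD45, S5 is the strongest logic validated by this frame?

K

Serial (axiom D): no — 3 has no R-successor.
Euclidean (axiom 5): no — 1 R 3 and 1 R 4, but not 3 R 4.
Transitive (axiom 4): no — 1 R 5 and 5 R 9, but not 1 R 9.
Reflexive (axiom T): no — 2 is not related to itself.
So F validates K; D would additionally require R to be serial. The strongest is K.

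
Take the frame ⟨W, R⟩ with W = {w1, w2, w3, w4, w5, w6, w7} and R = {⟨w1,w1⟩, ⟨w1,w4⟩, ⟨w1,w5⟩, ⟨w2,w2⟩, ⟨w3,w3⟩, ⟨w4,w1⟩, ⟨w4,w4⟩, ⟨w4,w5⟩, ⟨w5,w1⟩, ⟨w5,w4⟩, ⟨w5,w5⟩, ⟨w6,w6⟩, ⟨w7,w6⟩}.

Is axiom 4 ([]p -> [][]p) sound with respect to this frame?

Yes

The schema 4 characterises exactly the transitive frames.
Transitive: yes — every two-step R-path is closed by a direct edge.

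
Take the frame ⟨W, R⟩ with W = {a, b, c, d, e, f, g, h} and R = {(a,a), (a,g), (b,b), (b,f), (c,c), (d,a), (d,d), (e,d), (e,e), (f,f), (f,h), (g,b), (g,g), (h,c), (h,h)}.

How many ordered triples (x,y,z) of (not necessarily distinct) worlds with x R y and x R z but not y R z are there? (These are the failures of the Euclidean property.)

Enumerating: (a,g,a), (b,f,b), (d,a,d), (e,d,e), (f,h,f), (g,b,g), (h,c,h).

7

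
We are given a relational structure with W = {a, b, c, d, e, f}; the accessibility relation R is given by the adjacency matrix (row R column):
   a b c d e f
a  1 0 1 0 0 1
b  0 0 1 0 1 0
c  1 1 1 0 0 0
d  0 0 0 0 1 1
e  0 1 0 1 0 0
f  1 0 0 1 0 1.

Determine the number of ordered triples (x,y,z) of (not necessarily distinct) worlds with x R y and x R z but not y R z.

18

Enumerating: (a,c,f), (a,f,c), (b,c,e), (b,e,c), (b,e,e), (c,a,b), (c,b,a), (c,b,b), (d,e,e), (d,e,f), (d,f,e), (e,b,b), (e,b,d), (e,d,b), (e,d,d), (f,a,d), (f,d,a), (f,d,d).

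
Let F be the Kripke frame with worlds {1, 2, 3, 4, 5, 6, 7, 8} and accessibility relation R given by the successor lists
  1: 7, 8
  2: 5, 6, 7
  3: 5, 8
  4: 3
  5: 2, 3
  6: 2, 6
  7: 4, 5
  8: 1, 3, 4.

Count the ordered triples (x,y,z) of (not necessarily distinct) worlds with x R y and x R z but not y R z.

33

Enumerating: (1,7,7), (1,7,8), (1,8,7), (1,8,8), (2,5,5), (2,5,6), (2,5,7), (2,6,5), (2,6,7), (2,7,6), (2,7,7), (3,5,5), … and 21 more.
Total: 33.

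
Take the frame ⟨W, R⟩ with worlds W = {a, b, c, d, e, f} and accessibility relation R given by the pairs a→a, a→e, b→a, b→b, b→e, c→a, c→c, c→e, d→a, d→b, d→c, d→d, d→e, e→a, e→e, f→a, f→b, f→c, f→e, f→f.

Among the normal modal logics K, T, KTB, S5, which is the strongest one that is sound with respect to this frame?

Reflexive (axiom T): yes — every world is R-related to itself.
Symmetric (axiom B): no — b R a but not a R b.
Euclidean (axiom 5): no — d R a and d R b, but not a R b.
So F validates K, T; KTB would additionally require R to be symmetric. The strongest is T.

T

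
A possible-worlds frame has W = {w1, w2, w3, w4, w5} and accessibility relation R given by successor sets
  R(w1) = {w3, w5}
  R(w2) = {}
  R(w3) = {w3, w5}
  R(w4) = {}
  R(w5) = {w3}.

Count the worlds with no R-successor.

Enumerating: w2, w4.

2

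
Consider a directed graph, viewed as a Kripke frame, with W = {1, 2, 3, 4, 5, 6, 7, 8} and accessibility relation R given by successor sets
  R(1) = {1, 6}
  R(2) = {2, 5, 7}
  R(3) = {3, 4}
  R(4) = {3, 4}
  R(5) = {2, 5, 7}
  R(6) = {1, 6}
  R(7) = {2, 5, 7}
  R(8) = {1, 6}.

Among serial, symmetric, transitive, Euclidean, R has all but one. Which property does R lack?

Serial: yes — every world has a successor (e.g. 1 R 1).
Symmetric: no — 8 R 1 but not 1 R 8.
Transitive: yes — every two-step R-path is closed by a direct edge.
Euclidean: yes — any two successors of a common world are R-related.
Only symmetric fails.

symmetric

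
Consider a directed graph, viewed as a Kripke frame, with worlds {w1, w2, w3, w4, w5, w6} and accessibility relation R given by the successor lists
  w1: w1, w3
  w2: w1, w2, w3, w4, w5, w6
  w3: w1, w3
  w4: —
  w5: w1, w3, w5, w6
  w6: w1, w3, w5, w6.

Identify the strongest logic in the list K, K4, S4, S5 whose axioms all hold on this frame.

Transitive (axiom 4): yes — every two-step R-path is closed by a direct edge.
Reflexive (axiom T): no — w4 is not related to itself.
Euclidean (axiom 5): no — w2 R w1 and w2 R w4, but not w1 R w4.
So F validates K, K4; S4 would additionally require R to be reflexive. The strongest is K4.

K4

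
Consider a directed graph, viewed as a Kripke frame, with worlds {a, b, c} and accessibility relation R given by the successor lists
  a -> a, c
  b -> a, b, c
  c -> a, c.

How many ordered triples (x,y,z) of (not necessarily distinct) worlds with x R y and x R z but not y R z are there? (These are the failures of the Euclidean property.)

Enumerating: (b,a,b), (b,c,b).

2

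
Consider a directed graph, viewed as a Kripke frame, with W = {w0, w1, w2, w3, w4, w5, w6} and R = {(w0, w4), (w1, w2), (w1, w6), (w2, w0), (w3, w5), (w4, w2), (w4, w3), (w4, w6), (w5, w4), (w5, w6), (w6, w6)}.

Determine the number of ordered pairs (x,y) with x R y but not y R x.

10

Enumerating: (w0,w4), (w1,w2), (w1,w6), (w2,w0), (w3,w5), (w4,w2), (w4,w3), (w4,w6), (w5,w4), (w5,w6).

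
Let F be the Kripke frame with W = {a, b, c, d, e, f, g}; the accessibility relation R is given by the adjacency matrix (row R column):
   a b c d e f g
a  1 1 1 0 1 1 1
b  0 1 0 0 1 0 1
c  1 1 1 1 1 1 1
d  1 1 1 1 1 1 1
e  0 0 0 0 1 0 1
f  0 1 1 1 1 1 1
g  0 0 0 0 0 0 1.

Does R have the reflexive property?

Yes

Reflexive: yes — every world is R-related to itself.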